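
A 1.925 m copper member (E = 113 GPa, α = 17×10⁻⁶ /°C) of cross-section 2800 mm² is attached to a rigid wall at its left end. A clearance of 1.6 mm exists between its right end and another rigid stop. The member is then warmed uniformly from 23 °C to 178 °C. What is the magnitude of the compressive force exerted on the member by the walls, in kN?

Unrestrained expansion: δ_free = αΔT L = 17×10⁻⁶ × 155 × 1925 = 5.072 mm.
This exceeds the 1.6 mm gap, so the wall pushes back. The portion of expansion that must be recovered elastically is δ_free − gap = 5.072 − 1.6 = 3.472 mm.
That suppressed elongation corresponds to σ = E·Δ/L = 113×10³ × 3.472/1925 = 203.8 MPa.
P = σA = 203.8 × 2800 = 570.7 kN.

P ≈ 571 kN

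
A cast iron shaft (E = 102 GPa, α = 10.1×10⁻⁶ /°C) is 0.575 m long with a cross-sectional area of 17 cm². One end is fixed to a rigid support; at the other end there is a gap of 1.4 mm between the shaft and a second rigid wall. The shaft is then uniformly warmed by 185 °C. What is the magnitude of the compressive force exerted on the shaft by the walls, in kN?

Unrestrained expansion: δ_free = αΔT L = 10.1×10⁻⁶ × 185 × 575 = 1.074 mm.
Since δ_free = 1.07 mm is less than the 1.4 mm gap, the shaft never touches the wall. No axial force develops.

P ≈ 0 kN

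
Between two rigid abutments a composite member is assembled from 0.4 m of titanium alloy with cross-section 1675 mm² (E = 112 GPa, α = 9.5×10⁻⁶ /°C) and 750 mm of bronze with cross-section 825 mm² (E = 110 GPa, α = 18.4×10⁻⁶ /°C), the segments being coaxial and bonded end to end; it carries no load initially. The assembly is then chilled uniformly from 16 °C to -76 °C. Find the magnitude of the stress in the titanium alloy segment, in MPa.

If the supports were absent, the total length change would be Σ αᵢΔT Lᵢ = 9.5×10⁻⁶×92×400 + 18.4×10⁻⁶×92×750 = 1.619 mm.
The rigid supports impose zero overall length change; the single axial force P common to all segments must satisfy P Σ Lᵢ/(AᵢEᵢ) = δ_free.
Σ Lᵢ/(AᵢEᵢ) = 400/(1675×112×10³) + 750/(825×110×10³) = 1.04×10⁻⁵ mm/N.
Hence P = δ_free / Σ(L/AE) = 1.619/1.04×10⁻⁵ = 155.7 kN (tensile).
σ_{titanium alloy} = P / A = 155700 / 1675 = 92.98 MPa.

σ ≈ 93 MPa (tensile)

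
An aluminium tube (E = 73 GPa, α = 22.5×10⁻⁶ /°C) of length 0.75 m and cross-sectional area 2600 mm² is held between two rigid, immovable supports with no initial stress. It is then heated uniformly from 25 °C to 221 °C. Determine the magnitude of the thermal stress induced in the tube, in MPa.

With length fixed, the mechanical strain must cancel the thermal strain αΔT = 22.5×10⁻⁶ × 196 = 4410×10⁻⁶.
The stress required to suppress this strain is σ = Eε = 73×10³ × 4410×10⁻⁶ = 321.9 MPa, compressive since the tube is trying to expand.

σ ≈ 322 MPa (compressive)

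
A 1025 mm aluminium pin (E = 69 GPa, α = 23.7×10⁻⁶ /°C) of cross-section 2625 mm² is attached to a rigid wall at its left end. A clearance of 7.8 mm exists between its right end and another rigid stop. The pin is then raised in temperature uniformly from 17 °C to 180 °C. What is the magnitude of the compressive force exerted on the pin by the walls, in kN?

P ≈ 0 kN

Free thermal elongation = αΔT L = 23.7×10⁻⁶ × 163 × 1025 = 3.96 mm.
This is smaller than the 7.8 mm clearance, so the pin expands freely without reaching the stop — the stress is zero.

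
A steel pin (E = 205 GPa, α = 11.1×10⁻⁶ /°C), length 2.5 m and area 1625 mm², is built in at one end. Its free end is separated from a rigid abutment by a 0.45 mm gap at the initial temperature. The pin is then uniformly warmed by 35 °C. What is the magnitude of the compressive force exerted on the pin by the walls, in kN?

Free thermal elongation = αΔT L = 11.1×10⁻⁶ × 35 × 2500 = 0.9712 mm.
The gap closes (δ_free > 0.45 mm) and the wall then resists a further 0.9712 − 0.45 = 0.5212 mm of expansion.
So σ = E(δ_free − g)/L = 205×10³ × 0.5212/2500 = 42.74 MPa.
P = σA = 42.74 × 1625 = 69.46 kN.

P ≈ 69.5 kN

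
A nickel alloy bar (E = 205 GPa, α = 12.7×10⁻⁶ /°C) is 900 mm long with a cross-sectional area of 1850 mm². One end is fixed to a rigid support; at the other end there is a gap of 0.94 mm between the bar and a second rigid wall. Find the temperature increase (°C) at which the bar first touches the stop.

The gap closes when αΔT L = 0.94 mm, since the bar is still unstressed at that instant.
ΔT = 0.94 / (12.7×10⁻⁶ × 900) = 82.24 °C.

ΔT ≈ 82.2 °C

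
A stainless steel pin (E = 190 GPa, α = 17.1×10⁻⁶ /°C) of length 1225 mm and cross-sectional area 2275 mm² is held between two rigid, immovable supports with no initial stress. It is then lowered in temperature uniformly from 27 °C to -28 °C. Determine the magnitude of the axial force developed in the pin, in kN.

With zero net strain, σ = E·αΔT = 190 GPa × 17.1×10⁻⁶ × 55 = 178.7 MPa.
Then P = σA = 178.7 × 2275 mm² = 406.5 kN, tensile.

P ≈ 407 kN (tensile)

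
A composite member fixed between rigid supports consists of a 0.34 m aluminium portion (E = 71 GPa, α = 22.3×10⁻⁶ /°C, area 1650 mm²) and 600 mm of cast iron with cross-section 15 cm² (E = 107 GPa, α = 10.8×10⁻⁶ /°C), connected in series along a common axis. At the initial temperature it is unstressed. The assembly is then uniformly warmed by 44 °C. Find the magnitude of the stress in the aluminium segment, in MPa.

σ ≈ 56.5 MPa (compressive)

If the supports were absent, the total length change would be Σ αᵢΔT Lᵢ = 22.3×10⁻⁶×44×340 + 10.8×10⁻⁶×44×600 = 0.6187 mm.
The rigid supports impose zero overall length change; the single axial force P common to all segments must satisfy P Σ Lᵢ/(AᵢEᵢ) = δ_free.
Σ Lᵢ/(AᵢEᵢ) = 340/(1650×71×10³) + 600/(1500×107×10³) = 6.641×10⁻⁶ mm/N.
P = 0.6187 / 6.641×10⁻⁶ = 93170 N = 93.17 kN, compressive.
σ_{aluminium} = P / A = 93170 / 1650 = 56.47 MPa.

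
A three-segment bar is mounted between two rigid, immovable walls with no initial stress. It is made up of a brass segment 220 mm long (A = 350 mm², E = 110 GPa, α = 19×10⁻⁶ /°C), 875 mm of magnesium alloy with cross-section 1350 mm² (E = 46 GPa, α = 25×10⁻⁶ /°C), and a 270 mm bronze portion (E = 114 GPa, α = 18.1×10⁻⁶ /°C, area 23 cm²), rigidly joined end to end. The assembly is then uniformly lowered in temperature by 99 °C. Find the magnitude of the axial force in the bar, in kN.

Free thermal contraction of the whole bar: Σ αᵢΔT Lᵢ = 19×10⁻⁶×99×220 + 25×10⁻⁶×99×875 + 18.1×10⁻⁶×99×270 = 3.063 mm.
The walls prevent any net length change, so an axial force P (same in every segment) develops. Compatibility: P · Σ Lᵢ/(AᵢEᵢ) = δ_free.
Σ Lᵢ/(AᵢEᵢ) = 220/(350×110×10³) + 875/(1350×46×10³) + 270/(2300×114×10³) = 2.083×10⁻⁵ mm/N.
P = 3.063 / 2.083×10⁻⁵ = 147000 N = 147 kN, tensile.

P ≈ 147 kN (tensile)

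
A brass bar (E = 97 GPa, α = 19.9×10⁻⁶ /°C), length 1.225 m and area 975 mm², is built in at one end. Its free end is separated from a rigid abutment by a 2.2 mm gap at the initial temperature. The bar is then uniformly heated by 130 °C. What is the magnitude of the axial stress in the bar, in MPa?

If the wall were absent the bar would grow by αΔT L = 19.9×10⁻⁶ × 130 × 1225 = 3.169 mm.
The gap closes (δ_free > 2.2 mm) and the wall then resists a further 3.169 − 2.2 = 0.9691 mm of expansion.
So σ = E(δ_free − g)/L = 97×10³ × 0.9691/1225 = 76.73 MPa.

σ ≈ 76.7 MPa (compressive)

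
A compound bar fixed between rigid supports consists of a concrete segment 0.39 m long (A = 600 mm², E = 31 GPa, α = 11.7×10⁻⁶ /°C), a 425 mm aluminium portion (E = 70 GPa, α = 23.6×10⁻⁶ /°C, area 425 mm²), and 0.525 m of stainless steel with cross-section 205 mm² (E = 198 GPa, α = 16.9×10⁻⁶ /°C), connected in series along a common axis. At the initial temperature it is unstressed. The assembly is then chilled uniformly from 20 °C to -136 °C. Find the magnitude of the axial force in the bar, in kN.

P ≈ 76 kN (tensile)

If the supports were absent, the total length change would be Σ αᵢΔT Lᵢ = 11.7×10⁻⁶×156×390 + 23.6×10⁻⁶×156×425 + 16.9×10⁻⁶×156×525 = 3.661 mm.
Since the ends are fixed, an axial force P builds up, equal in every segment, with P · Σ Lᵢ/(AᵢEᵢ) = δ_free.
The series flexibility is Σ Lᵢ/(AᵢEᵢ) = 390/(600×31×10³) + 425/(425×70×10³) + 525/(205×198×10³) = 4.819×10⁻⁵ mm/N.
P = 3.661 / 4.819×10⁻⁵ = 75970 N = 75.97 kN, tensile.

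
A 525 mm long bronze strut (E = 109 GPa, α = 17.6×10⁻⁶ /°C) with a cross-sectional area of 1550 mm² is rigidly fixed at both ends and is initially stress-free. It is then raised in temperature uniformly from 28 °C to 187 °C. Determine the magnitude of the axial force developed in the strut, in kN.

Full restraint means ε = 0, so the stress is σ = EαΔT = 109×10³ × 17.6×10⁻⁶ × 159 = 305 MPa.
Then P = σA = 305 × 1550 mm² = 472.8 kN, compressive.

P ≈ 473 kN (compressive)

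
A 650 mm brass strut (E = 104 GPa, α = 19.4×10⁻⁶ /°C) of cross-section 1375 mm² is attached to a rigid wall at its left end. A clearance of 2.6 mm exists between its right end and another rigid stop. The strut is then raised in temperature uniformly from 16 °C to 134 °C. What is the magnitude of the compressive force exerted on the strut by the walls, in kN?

Free thermal elongation = αΔT L = 19.4×10⁻⁶ × 118 × 650 = 1.488 mm.
Since δ_free = 1.49 mm is less than the 2.6 mm gap, the strut never touches the wall. No axial force develops.

P ≈ 0 kN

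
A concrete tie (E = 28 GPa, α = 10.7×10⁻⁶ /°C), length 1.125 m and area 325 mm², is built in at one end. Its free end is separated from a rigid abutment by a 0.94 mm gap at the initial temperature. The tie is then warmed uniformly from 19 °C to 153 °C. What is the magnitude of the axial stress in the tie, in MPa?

Unrestrained expansion: δ_free = αΔT L = 10.7×10⁻⁶ × 134 × 1125 = 1.613 mm.
After closing the 0.94 mm clearance, 1.613 − 0.94 = 0.673 mm of expansion remains to be suppressed by the wall.
That suppressed elongation corresponds to σ = E·Δ/L = 28×10³ × 0.673/1125 = 16.75 MPa.

σ ≈ 16.8 MPa (compressive)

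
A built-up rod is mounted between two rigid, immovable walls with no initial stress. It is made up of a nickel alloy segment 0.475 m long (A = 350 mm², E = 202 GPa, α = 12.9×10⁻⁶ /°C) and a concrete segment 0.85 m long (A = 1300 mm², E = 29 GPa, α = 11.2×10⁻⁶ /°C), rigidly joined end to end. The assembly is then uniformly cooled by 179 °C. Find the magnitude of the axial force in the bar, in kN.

P ≈ 95.7 kN (tensile)

Free thermal contraction of the whole bar: Σ αᵢΔT Lᵢ = 12.9×10⁻⁶×179×475 + 11.2×10⁻⁶×179×850 = 2.801 mm.
The walls prevent any net length change, so an axial force P (same in every segment) develops. Compatibility: P · Σ Lᵢ/(AᵢEᵢ) = δ_free.
Σ Lᵢ/(AᵢEᵢ) = 475/(350×202×10³) + 850/(1300×29×10³) = 2.926×10⁻⁵ mm/N.
P = 2.801 / 2.926×10⁻⁵ = 95710 N = 95.71 kN, tensile.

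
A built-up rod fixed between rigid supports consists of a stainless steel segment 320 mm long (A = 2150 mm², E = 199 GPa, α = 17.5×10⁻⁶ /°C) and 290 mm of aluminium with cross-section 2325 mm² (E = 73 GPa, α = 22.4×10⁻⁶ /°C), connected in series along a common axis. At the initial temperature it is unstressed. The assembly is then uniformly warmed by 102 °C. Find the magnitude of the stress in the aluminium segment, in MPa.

With the walls removed the bar would change length by δ_free = Σ αᵢΔT Lᵢ = 17.5×10⁻⁶×102×320 + 22.4×10⁻⁶×102×290 = 1.234 mm.
The rigid supports impose zero overall length change; the single axial force P common to all segments must satisfy P Σ Lᵢ/(AᵢEᵢ) = δ_free.
The series flexibility is Σ Lᵢ/(AᵢEᵢ) = 320/(2150×199×10³) + 290/(2325×73×10³) = 2.457×10⁻⁶ mm/N.
So P = 1.234 / 2.457×10⁻⁶ = 502.2 kN, compressive.
σ_{aluminium} = P / A = 502200 / 2325 = 216 MPa.

σ ≈ 216 MPa (compressive)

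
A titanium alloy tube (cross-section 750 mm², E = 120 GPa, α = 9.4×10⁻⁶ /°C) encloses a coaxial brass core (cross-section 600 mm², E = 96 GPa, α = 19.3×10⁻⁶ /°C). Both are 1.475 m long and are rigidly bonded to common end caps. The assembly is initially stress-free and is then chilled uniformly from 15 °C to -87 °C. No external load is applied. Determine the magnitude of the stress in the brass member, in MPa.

σ ≈ 59.1 MPa (tensile)

Equilibrium of a rigid end plate with no external load gives equal and opposite internal forces ±P in the two members. Since α_{brass} > α_{titanium alloy}, cooling drives the brass into tension and the titanium alloy into compression.
Setting the final lengths equal and cancelling L: (α₁ − α₂)ΔT = P/(A₁E₁) + P/(A₂E₂).
|α₁ − α₂|·ΔT = 9.9×10⁻⁶ × 102 = 0.00101.
1/(A₁E₁) + 1/(A₂E₂) = 1/(750×120×10³) + 1/(600×96×10³) = 2.847×10⁻⁸ N⁻¹.
P = 0.00101 / 2.847×10⁻⁸ = 35470 N = 35.47 kN.
σ_{brass} = P/A₂ = 35470/600 = 59.11 MPa, tensile.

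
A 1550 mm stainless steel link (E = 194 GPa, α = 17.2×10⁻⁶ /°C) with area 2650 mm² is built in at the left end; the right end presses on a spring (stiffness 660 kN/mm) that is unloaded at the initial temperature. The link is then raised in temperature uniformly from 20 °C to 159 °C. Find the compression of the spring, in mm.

The unrestrained thermal change is αΔT L = 17.2×10⁻⁶ × 139 × 1550 = 3.706 mm.
With a force P in the spring, the elastic change of the link is PL/(AE) and that of the spring is P/k; compatibility requires their sum to equal δ_free.
P [ L/(AE) + 1/k ] = δ_free → P [ 1550/(2650×194×10³) + 1/(660×10³) ] = 3.706.
P = 3.706 / 4.53×10⁻⁶ = 818000 N.
Spring compression = P/k = 818000/(660×10³) = 1.239 mm.

δ ≈ 1.24 mm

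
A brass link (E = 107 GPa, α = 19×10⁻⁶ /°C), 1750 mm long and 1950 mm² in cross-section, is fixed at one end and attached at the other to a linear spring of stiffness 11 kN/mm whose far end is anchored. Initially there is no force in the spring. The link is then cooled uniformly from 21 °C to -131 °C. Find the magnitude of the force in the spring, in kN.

The unrestrained thermal change is αΔT L = 19×10⁻⁶ × 152 × 1750 = 5.054 mm.
With a force P in the spring, the elastic change of the link is PL/(AE) and that of the spring is P/k; compatibility requires their sum to equal δ_free.
So P = δ_free / [L/(AE) + 1/k] = 5.054 / [ 1750/(1950×107×10³) + 1/(11×10³) ].
P = 5.054 / 9.93×10⁻⁵ = 50900 N.

P ≈ 50.9 kN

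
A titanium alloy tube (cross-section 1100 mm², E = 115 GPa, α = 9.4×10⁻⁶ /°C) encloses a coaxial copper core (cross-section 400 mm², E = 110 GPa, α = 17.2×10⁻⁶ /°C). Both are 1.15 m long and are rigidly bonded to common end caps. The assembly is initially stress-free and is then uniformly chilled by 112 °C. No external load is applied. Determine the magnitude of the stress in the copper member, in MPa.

Equilibrium of a rigid end plate with no external load gives equal and opposite internal forces ±P in the two members. Since α_{copper} > α_{titanium alloy}, cooling drives the copper into tension and the titanium alloy into compression.
Compatibility of the two members (thermal + elastic change equal): (α₁ − α₂)ΔT = P·[1/(A₁E₁) + 1/(A₂E₂)].
|α₁ − α₂|·ΔT = 7.8×10⁻⁶ × 112 = 0.0008736.
1/(A₁E₁) + 1/(A₂E₂) = 1/(1100×115×10³) + 1/(400×110×10³) = 3.063×10⁻⁸ N⁻¹.
So P = 0.0008736 / 3.063×10⁻⁸ = 28.52 kN.
σ_{copper} = P/A₂ = 28520/400 = 71.3 MPa, tensile.

σ ≈ 71.3 MPa (tensile)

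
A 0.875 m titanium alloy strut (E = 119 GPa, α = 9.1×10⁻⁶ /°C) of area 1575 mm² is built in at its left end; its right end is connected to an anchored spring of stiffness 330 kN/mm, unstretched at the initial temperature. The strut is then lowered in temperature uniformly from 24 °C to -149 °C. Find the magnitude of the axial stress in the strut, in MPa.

If the spring were absent the strut would shorten by αΔT L = 9.1×10⁻⁶ × 173 × 875 = 1.378 mm.
With a force P in the spring, the elastic change of the strut is PL/(AE) and that of the spring is P/k; compatibility requires their sum to equal δ_free.
So P = δ_free / [L/(AE) + 1/k] = 1.378 / [ 875/(1575×119×10³) + 1/(330×10³) ].
P = 1.378 / 7.699×10⁻⁶ = 178900 N.
σ = P/A = 178900/1575 = 113.6 MPa.

σ ≈ 114 MPa (tensile)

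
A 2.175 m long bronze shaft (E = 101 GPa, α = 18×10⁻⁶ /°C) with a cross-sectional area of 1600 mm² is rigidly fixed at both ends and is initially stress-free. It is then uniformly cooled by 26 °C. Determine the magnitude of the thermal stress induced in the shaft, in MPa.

σ ≈ 47.3 MPa (tensile)

The supports are rigid, so the total axial strain is zero. The restrained thermal strain is ε = αΔT = 18×10⁻⁶ × 26 = 468×10⁻⁶.
Hence σ = E·αΔT = 101×10³ × 468×10⁻⁶ = 47.27 MPa, tensile.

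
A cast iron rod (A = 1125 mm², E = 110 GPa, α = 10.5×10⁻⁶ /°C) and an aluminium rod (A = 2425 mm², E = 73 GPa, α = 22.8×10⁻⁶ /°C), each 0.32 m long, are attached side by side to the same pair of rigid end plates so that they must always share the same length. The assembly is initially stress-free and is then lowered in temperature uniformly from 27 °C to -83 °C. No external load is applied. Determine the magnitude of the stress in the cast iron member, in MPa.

Both members must finish at the same length. With the larger α, the aluminium tends to over-contract; the plates restrain it, putting the aluminium in tension and the cast iron in compression. With no external load the two internal forces are equal and opposite, magnitude P.
Compatibility of the two members (thermal + elastic change equal): (α₁ − α₂)ΔT = P·[1/(A₁E₁) + 1/(A₂E₂)].
|α₁ − α₂|·ΔT = 12.3×10⁻⁶ × 110 = 0.001353.
1/(A₁E₁) + 1/(A₂E₂) = 1/(1125×110×10³) + 1/(2425×73×10³) = 1.373×10⁻⁸ N⁻¹.
P = 0.001353 / 1.373×10⁻⁸ = 98550 N = 98.55 kN.
σ_{cast iron} = P/A₁ = 98550/1125 = 87.6 MPa, compressive.

σ ≈ 87.6 MPa (compressive)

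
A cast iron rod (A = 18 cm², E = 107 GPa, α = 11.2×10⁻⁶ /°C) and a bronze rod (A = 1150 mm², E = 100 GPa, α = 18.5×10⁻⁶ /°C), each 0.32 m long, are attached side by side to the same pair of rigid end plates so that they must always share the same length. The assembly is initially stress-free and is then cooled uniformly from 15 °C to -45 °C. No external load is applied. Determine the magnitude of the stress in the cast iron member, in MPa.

The bronze has the larger α, so on cooling it would change length more than the cast iron if both were free. The rigid plates force a common final length, so the bronze is put into tension and the cast iron into compression, with equal and opposite forces P (no external load).
Equating the net (thermal + elastic) strains gives |α₁ − α₂|·ΔT = P·[1/(A₁E₁) + 1/(A₂E₂)].
|α₁ − α₂|·ΔT = 7.3×10⁻⁶ × 60 = 0.000438.
1/(A₁E₁) + 1/(A₂E₂) = 1/(1800×107×10³) + 1/(1150×100×10³) = 1.389×10⁻⁸ N⁻¹.
So P = 0.000438 / 1.389×10⁻⁸ = 31.54 kN.
σ_{cast iron} = P/A₁ = 31540/1800 = 17.52 MPa, compressive.

σ ≈ 17.5 MPa (compressive)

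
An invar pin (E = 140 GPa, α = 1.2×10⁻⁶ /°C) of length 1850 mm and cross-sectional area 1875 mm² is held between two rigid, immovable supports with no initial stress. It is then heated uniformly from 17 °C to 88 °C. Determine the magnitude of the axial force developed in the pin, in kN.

Full restraint means ε = 0, so the stress is σ = EαΔT = 140×10³ × 1.2×10⁻⁶ × 71 = 11.93 MPa.
P = AEαΔT = 1875 × 140×10³ × 1.2×10⁻⁶ × 71 = 22.36 kN (compressive).

P ≈ 22.4 kN (compressive)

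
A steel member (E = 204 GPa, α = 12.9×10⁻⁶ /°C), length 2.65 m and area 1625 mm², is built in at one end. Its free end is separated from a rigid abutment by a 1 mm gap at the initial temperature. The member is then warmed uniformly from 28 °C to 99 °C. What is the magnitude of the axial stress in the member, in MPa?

σ ≈ 110 MPa (compressive)

Free thermal elongation = αΔT L = 12.9×10⁻⁶ × 71 × 2650 = 2.427 mm.
After closing the 1 mm clearance, 2.427 − 1 = 1.427 mm of expansion remains to be suppressed by the wall.
Compatibility: PL/(AE) = 1.427 mm, so σ = P/A = E × (1.427/2650) = 109.9 MPa.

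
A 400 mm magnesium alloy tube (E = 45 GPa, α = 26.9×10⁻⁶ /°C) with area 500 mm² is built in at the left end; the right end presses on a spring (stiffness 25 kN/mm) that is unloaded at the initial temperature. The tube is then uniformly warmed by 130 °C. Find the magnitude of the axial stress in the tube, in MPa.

σ ≈ 48.4 MPa (compressive)

If the spring were absent the tube would lengthen by αΔT L = 26.9×10⁻⁶ × 130 × 400 = 1.399 mm.
With a force P in the spring, the elastic change of the tube is PL/(AE) and that of the spring is P/k; compatibility requires their sum to equal δ_free.
P [ L/(AE) + 1/k ] = δ_free → P [ 400/(500×45×10³) + 1/(25×10³) ] = 1.399.
P = 1.399 / 5.778×10⁻⁵ = 24210 N.
σ = P/A = 24210/500 = 48.42 MPa.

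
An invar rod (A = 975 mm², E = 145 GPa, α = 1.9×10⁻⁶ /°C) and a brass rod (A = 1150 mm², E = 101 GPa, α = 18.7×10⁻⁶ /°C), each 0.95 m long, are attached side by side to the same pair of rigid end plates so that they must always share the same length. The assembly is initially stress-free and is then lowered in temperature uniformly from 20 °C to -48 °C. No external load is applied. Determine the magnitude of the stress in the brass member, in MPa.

σ ≈ 63.3 MPa (tensile)

Both members must finish at the same length. With the larger α, the brass tends to over-contract; the plates restrain it, putting the brass in tension and the invar in compression. With no external load the two internal forces are equal and opposite, magnitude P.
Setting the final lengths equal and cancelling L: (α₁ − α₂)ΔT = P/(A₁E₁) + P/(A₂E₂).
|α₁ − α₂|·ΔT = 16.8×10⁻⁶ × 68 = 0.001142.
1/(A₁E₁) + 1/(A₂E₂) = 1/(975×145×10³) + 1/(1150×101×10³) = 1.568×10⁻⁸ N⁻¹.
So P = 0.001142 / 1.568×10⁻⁸ = 72.84 kN.
σ_{brass} = P/A₂ = 72840/1150 = 63.34 MPa, tensile.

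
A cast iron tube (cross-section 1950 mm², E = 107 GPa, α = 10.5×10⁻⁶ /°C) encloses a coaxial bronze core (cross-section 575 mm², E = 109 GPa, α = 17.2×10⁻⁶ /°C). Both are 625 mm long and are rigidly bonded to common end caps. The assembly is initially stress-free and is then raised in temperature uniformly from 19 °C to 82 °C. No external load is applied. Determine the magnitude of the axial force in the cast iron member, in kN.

Both members must finish at the same length. With the larger α, the bronze tends to over-expand; the plates restrain it, putting the bronze in compression and the cast iron in tension. With no external load the two internal forces are equal and opposite, magnitude P.
Compatibility of the two members (thermal + elastic change equal): (α₁ − α₂)ΔT = P·[1/(A₁E₁) + 1/(A₂E₂)].
|α₁ − α₂|·ΔT = 6.7×10⁻⁶ × 63 = 0.0004221.
1/(A₁E₁) + 1/(A₂E₂) = 1/(1950×107×10³) + 1/(575×109×10³) = 2.075×10⁻⁸ N⁻¹.
So P = 0.0004221 / 2.075×10⁻⁸ = 20.34 kN.

P ≈ 20.3 kN (tensile in the cast iron)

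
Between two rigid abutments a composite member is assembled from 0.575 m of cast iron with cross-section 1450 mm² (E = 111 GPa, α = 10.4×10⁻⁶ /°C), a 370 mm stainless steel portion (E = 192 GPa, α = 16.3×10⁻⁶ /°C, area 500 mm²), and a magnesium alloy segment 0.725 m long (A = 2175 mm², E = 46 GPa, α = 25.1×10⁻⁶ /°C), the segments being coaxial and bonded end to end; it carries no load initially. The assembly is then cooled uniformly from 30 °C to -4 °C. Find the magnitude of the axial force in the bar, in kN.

If the supports were absent, the total length change would be Σ αᵢΔT Lᵢ = 10.4×10⁻⁶×34×575 + 16.3×10⁻⁶×34×370 + 25.1×10⁻⁶×34×725 = 1.027 mm.
The walls prevent any net length change, so an axial force P (same in every segment) develops. Compatibility: P · Σ Lᵢ/(AᵢEᵢ) = δ_free.
Σ Lᵢ/(AᵢEᵢ) = 575/(1450×111×10³) + 370/(500×192×10³) + 725/(2175×46×10³) = 1.467×10⁻⁵ mm/N.
So P = 1.027 / 1.467×10⁻⁵ = 70 kN, tensile.

P ≈ 70 kN (tensile)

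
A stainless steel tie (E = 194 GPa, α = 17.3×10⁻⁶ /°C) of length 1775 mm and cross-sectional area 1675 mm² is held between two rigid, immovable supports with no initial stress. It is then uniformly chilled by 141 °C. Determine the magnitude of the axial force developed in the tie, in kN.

P ≈ 793 kN (tensile)

With zero net strain, σ = E·αΔT = 194 GPa × 17.3×10⁻⁶ × 141 = 473.2 MPa.
Axial force P = σA = 473.2 × 1675 = 792700 N = 792.7 kN, tensile.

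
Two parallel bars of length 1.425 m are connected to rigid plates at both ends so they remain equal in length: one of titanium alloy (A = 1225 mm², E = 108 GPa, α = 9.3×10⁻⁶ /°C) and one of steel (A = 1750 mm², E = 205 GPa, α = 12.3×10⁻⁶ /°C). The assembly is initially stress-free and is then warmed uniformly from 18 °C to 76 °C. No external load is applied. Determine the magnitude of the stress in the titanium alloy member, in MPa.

σ ≈ 13.7 MPa (tensile)

Equilibrium of a rigid end plate with no external load gives equal and opposite internal forces ±P in the two members. Since α_{steel} > α_{titanium alloy}, heating drives the steel into compression and the titanium alloy into tension.
Setting the final lengths equal and cancelling L: (α₁ − α₂)ΔT = P/(A₁E₁) + P/(A₂E₂).
|α₁ − α₂|·ΔT = 3×10⁻⁶ × 58 = 0.000174.
1/(A₁E₁) + 1/(A₂E₂) = 1/(1225×108×10³) + 1/(1750×205×10³) = 1.035×10⁻⁸ N⁻¹.
P = 0.000174 / 1.035×10⁻⁸ = 16820 N = 16.82 kN.
σ_{titanium alloy} = P/A₁ = 16820/1225 = 13.73 MPa, tensile.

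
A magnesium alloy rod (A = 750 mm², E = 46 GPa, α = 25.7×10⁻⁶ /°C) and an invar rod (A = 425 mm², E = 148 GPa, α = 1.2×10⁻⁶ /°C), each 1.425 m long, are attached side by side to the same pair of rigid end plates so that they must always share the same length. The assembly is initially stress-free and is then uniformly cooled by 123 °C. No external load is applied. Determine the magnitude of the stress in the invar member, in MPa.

σ ≈ 158 MPa (compressive)

Both members must finish at the same length. With the larger α, the magnesium alloy tends to over-contract; the plates restrain it, putting the magnesium alloy in tension and the invar in compression. With no external load the two internal forces are equal and opposite, magnitude P.
Compatibility of the two members (thermal + elastic change equal): (α₁ − α₂)ΔT = P·[1/(A₁E₁) + 1/(A₂E₂)].
|α₁ − α₂|·ΔT = 24.5×10⁻⁶ × 123 = 0.003013.
1/(A₁E₁) + 1/(A₂E₂) = 1/(750×46×10³) + 1/(425×148×10³) = 4.488×10⁻⁸ N⁻¹.
P = 0.003013 / 4.488×10⁻⁸ = 67140 N = 67.14 kN.
σ_{invar} = P/A₂ = 67140/425 = 158 MPa, compressive.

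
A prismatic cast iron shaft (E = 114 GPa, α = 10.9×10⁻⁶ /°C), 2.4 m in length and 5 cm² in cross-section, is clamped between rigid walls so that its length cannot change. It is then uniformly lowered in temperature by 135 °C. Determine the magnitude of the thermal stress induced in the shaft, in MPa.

σ ≈ 168 MPa (tensile)

The supports are rigid, so the total axial strain is zero. The restrained thermal strain is ε = αΔT = 10.9×10⁻⁶ × 135 = 1471.5×10⁻⁶.
The stress required to suppress this strain is σ = Eε = 114×10³ × 1471.5×10⁻⁶ = 167.8 MPa, tensile since the shaft is trying to contract.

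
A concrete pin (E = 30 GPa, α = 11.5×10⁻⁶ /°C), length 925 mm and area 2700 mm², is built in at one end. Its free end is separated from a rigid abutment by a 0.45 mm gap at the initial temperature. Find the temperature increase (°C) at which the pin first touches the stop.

Contact occurs when the free expansion equals the gap: αΔT L = 0.45 mm.
So ΔT = g/(αL) = 0.45/(11.5×10⁻⁶ × 925) = 42.3 °C.

ΔT ≈ 42.3 °C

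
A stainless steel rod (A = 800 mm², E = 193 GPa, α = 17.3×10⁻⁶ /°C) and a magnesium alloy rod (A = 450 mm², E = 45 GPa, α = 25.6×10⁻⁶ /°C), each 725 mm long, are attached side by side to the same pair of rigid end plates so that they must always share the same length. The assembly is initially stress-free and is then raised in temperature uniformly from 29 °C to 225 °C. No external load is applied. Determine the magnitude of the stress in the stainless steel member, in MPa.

Equilibrium of a rigid end plate with no external load gives equal and opposite internal forces ±P in the two members. Since α_{magnesium alloy} > α_{stainless steel}, heating drives the magnesium alloy into compression and the stainless steel into tension.
Compatibility of the two members (thermal + elastic change equal): (α₁ − α₂)ΔT = P·[1/(A₁E₁) + 1/(A₂E₂)].
|α₁ − α₂|·ΔT = 8.3×10⁻⁶ × 196 = 0.001627.
1/(A₁E₁) + 1/(A₂E₂) = 1/(800×193×10³) + 1/(450×45×10³) = 5.586×10⁻⁸ N⁻¹.
So P = 0.001627 / 5.586×10⁻⁸ = 29.12 kN.
σ_{stainless steel} = P/A₁ = 29120/800 = 36.4 MPa, tensile.

σ ≈ 36.4 MPa (tensile)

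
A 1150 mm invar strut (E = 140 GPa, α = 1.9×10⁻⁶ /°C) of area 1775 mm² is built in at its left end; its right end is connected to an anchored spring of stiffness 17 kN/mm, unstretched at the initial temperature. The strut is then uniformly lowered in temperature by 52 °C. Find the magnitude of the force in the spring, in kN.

The unrestrained thermal change is αΔT L = 1.9×10⁻⁶ × 52 × 1150 = 0.1136 mm.
With a force P in the spring, the elastic change of the strut is PL/(AE) and that of the spring is P/k; compatibility requires their sum to equal δ_free.
P [ L/(AE) + 1/k ] = δ_free → P [ 1150/(1775×140×10³) + 1/(17×10³) ] = 0.1136.
P = 0.1136 / 6.345×10⁻⁵ = 1791 N.

P ≈ 1.79 kN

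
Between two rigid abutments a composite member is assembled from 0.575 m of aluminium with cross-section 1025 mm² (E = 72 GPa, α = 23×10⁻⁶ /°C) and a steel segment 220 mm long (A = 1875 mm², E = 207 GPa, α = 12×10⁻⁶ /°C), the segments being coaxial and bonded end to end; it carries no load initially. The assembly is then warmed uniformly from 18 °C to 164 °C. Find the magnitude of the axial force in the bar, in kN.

With the walls removed the bar would change length by δ_free = Σ αᵢΔT Lᵢ = 23×10⁻⁶×146×575 + 12×10⁻⁶×146×220 = 2.316 mm.
Since the ends are fixed, an axial force P builds up, equal in every segment, with P · Σ Lᵢ/(AᵢEᵢ) = δ_free.
The series flexibility is Σ Lᵢ/(AᵢEᵢ) = 575/(1025×72×10³) + 220/(1875×207×10³) = 8.358×10⁻⁶ mm/N.
So P = 2.316 / 8.358×10⁻⁶ = 277.1 kN, compressive.

P ≈ 277 kN (compressive)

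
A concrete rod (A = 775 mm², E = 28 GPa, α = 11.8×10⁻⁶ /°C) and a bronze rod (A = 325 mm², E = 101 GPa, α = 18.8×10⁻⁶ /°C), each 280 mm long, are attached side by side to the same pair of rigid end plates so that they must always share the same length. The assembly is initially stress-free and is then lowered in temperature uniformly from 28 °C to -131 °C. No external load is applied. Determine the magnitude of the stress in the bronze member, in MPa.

σ ≈ 44.7 MPa (tensile)

The bronze has the larger α, so on cooling it would change length more than the concrete if both were free. The rigid plates force a common final length, so the bronze is put into tension and the concrete into compression, with equal and opposite forces P (no external load).
Equating the net (thermal + elastic) strains gives |α₁ − α₂|·ΔT = P·[1/(A₁E₁) + 1/(A₂E₂)].
|α₁ − α₂|·ΔT = 7×10⁻⁶ × 159 = 0.001113.
1/(A₁E₁) + 1/(A₂E₂) = 1/(775×28×10³) + 1/(325×101×10³) = 7.655×10⁻⁸ N⁻¹.
P = 0.001113 / 7.655×10⁻⁸ = 14540 N = 14.54 kN.
σ_{bronze} = P/A₂ = 14540/325 = 44.74 MPa, tensile.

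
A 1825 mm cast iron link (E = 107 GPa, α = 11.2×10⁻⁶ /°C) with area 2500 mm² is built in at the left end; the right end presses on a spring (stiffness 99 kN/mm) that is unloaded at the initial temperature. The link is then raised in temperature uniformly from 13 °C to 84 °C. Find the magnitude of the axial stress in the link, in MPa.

The unrestrained thermal change is αΔT L = 11.2×10⁻⁶ × 71 × 1825 = 1.451 mm.
With a force P in the spring, the elastic change of the link is PL/(AE) and that of the spring is P/k; compatibility requires their sum to equal δ_free.
So P = δ_free / [L/(AE) + 1/k] = 1.451 / [ 1825/(2500×107×10³) + 1/(99×10³) ].
P = 1.451 / 1.692×10⁻⁵ = 85750 N.
σ = P/A = 85750/2500 = 34.3 MPa.

σ ≈ 34.3 MPa (compressive)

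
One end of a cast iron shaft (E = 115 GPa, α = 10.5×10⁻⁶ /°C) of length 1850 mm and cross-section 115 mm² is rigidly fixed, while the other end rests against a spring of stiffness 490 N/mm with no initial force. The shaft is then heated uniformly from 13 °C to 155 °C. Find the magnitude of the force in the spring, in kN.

P ≈ 1.26 kN

The unrestrained thermal change is αΔT L = 10.5×10⁻⁶ × 142 × 1850 = 2.758 mm.
Let P be the compressive force at the spring. The shaft shortens elastically by PL/(AE) and the spring compresses by P/k; together these equal δ_free.
So P = δ_free / [L/(AE) + 1/k] = 2.758 / [ 1850/(115×115×10³) + 1/(490) ].
P = 2.758 / 0.002181 = 1265 N.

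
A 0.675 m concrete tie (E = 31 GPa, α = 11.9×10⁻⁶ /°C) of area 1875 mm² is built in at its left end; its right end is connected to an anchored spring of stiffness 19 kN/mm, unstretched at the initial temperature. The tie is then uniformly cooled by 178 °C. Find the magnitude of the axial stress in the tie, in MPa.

The unrestrained thermal change is αΔT L = 11.9×10⁻⁶ × 178 × 675 = 1.43 mm.
Let P be the tensile force in the spring. The tie extends elastically by PL/(AE) and the spring stretches by P/k; together these equal δ_free.
So P = δ_free / [L/(AE) + 1/k] = 1.43 / [ 675/(1875×31×10³) + 1/(19×10³) ].
P = 1.43 / 6.424×10⁻⁵ = 22260 N.
σ = P/A = 22260/1875 = 11.87 MPa.

σ ≈ 11.9 MPa (tensile)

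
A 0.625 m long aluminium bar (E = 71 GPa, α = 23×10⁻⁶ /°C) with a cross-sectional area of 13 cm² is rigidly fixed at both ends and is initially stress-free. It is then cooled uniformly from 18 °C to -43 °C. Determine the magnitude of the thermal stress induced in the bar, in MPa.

σ ≈ 99.6 MPa (tensile)

With length fixed, the mechanical strain must cancel the thermal strain αΔT = 23×10⁻⁶ × 61 = 1403×10⁻⁶.
The stress required to suppress this strain is σ = Eε = 71×10³ × 1403×10⁻⁶ = 99.61 MPa, tensile since the bar is trying to contract.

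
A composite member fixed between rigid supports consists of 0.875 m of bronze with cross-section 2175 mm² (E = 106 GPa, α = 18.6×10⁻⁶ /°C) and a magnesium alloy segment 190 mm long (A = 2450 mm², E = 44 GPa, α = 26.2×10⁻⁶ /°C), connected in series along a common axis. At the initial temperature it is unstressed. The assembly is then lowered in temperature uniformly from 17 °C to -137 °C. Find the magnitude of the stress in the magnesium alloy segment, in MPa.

Free thermal contraction of the whole bar: Σ αᵢΔT Lᵢ = 18.6×10⁻⁶×154×875 + 26.2×10⁻⁶×154×190 = 3.273 mm.
The rigid supports impose zero overall length change; the single axial force P common to all segments must satisfy P Σ Lᵢ/(AᵢEᵢ) = δ_free.
Σ Lᵢ/(AᵢEᵢ) = 875/(2175×106×10³) + 190/(2450×44×10³) = 5.558×10⁻⁶ mm/N.
Hence P = δ_free / Σ(L/AE) = 3.273/5.558×10⁻⁶ = 588.9 kN (tensile).
σ_{magnesium alloy} = P / A = 588900 / 2450 = 240.4 MPa.

σ ≈ 240 MPa (tensile)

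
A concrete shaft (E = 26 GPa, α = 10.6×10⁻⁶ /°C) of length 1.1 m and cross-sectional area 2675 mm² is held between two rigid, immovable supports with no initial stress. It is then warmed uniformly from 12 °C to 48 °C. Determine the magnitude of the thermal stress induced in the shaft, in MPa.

σ ≈ 9.92 MPa (compressive)

The supports are rigid, so the total axial strain is zero. The restrained thermal strain is ε = αΔT = 10.6×10⁻⁶ × 36 = 381.6×10⁻⁶.
The stress required to suppress this strain is σ = Eε = 26×10³ × 381.6×10⁻⁶ = 9.922 MPa, compressive since the shaft is trying to expand.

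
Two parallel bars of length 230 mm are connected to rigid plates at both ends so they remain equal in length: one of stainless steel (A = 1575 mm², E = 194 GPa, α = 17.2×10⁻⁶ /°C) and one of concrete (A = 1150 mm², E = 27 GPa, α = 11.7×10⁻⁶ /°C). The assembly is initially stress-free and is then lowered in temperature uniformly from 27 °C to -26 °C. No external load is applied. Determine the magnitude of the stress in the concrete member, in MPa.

Both members must finish at the same length. With the larger α, the stainless steel tends to over-contract; the plates restrain it, putting the stainless steel in tension and the concrete in compression. With no external load the two internal forces are equal and opposite, magnitude P.
Equating the net (thermal + elastic) strains gives |α₁ − α₂|·ΔT = P·[1/(A₁E₁) + 1/(A₂E₂)].
|α₁ − α₂|·ΔT = 5.5×10⁻⁶ × 53 = 0.0002915.
1/(A₁E₁) + 1/(A₂E₂) = 1/(1575×194×10³) + 1/(1150×27×10³) = 3.548×10⁻⁸ N⁻¹.
P = 0.0002915 / 3.548×10⁻⁸ = 8216 N = 8.216 kN.
σ_{concrete} = P/A₂ = 8216/1150 = 7.144 MPa, compressive.

σ ≈ 7.14 MPa (compressive)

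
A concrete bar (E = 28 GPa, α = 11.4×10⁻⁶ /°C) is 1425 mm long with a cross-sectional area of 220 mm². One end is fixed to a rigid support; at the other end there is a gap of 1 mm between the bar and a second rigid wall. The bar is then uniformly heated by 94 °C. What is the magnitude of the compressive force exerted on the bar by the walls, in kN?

If the wall were absent the bar would grow by αΔT L = 11.4×10⁻⁶ × 94 × 1425 = 1.527 mm.
This exceeds the 1 mm gap, so the wall pushes back. The portion of expansion that must be recovered elastically is δ_free − gap = 1.527 − 1 = 0.527 mm.
Compatibility: PL/(AE) = 0.527 mm, so σ = P/A = E × (0.527/1425) = 10.36 MPa.
Force on the wall = σA = 10.36 × 220 mm² = 2.278 kN.

P ≈ 2.28 kN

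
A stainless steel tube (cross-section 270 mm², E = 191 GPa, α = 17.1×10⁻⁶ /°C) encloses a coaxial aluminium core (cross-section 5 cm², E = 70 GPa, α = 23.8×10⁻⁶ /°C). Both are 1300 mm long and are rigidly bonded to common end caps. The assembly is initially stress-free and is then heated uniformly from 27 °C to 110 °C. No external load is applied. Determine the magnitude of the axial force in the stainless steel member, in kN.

The aluminium has the larger α, so on heating it would change length more than the stainless steel if both were free. The rigid plates force a common final length, so the aluminium is put into compression and the stainless steel into tension, with equal and opposite forces P (no external load).
Equating the net (thermal + elastic) strains gives |α₁ − α₂|·ΔT = P·[1/(A₁E₁) + 1/(A₂E₂)].
|α₁ − α₂|·ΔT = 6.7×10⁻⁶ × 83 = 0.0005561.
1/(A₁E₁) + 1/(A₂E₂) = 1/(270×191×10³) + 1/(500×70×10³) = 4.796×10⁻⁸ N⁻¹.
P = 0.0005561 / 4.796×10⁻⁸ = 11590 N = 11.59 kN.

P ≈ 11.6 kN (tensile in the stainless steel)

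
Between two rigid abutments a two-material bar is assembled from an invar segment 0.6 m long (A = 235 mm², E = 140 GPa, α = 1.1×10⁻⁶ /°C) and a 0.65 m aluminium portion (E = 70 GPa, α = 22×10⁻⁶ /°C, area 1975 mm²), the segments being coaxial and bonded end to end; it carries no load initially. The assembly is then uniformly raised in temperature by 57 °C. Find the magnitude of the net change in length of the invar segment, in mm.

|ΔL| ≈ 0.64 mm

With the walls removed the bar would change length by δ_free = Σ αᵢΔT Lᵢ = 1.1×10⁻⁶×57×600 + 22×10⁻⁶×57×650 = 0.8527 mm.
The rigid supports impose zero overall length change; the single axial force P common to all segments must satisfy P Σ Lᵢ/(AᵢEᵢ) = δ_free.
The series flexibility is Σ Lᵢ/(AᵢEᵢ) = 600/(235×140×10³) + 650/(1975×70×10³) = 2.294×10⁻⁵ mm/N.
P = 0.8527 / 2.294×10⁻⁵ = 37170 N = 37.17 kN, compressive.
For the invar segment, free thermal change = 1.1×10⁻⁶×57×600 = 0.03762 mm and elastic change from P = 37170×600/(235×140×10³) = 0.6779 mm; these oppose, so the net change is 0.64 mm (segment shortens).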